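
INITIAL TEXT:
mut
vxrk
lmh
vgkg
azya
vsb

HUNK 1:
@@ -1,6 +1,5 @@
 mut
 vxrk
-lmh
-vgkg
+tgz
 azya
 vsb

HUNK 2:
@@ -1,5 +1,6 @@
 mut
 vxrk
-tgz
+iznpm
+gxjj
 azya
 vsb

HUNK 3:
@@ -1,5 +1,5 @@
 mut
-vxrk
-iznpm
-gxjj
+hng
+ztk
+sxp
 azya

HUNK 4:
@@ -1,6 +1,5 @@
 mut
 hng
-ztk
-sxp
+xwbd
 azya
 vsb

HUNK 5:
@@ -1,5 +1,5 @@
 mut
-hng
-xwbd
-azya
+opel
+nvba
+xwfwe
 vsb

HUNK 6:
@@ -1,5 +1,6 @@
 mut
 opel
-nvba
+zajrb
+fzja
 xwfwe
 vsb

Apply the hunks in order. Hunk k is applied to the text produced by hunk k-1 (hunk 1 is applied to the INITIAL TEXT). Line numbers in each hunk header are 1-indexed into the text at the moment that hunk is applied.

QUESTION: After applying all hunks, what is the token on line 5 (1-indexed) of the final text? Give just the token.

Hunk 1: at line 1 remove [lmh,vgkg] add [tgz] -> 5 lines: mut vxrk tgz azya vsb
Hunk 2: at line 1 remove [tgz] add [iznpm,gxjj] -> 6 lines: mut vxrk iznpm gxjj azya vsb
Hunk 3: at line 1 remove [vxrk,iznpm,gxjj] add [hng,ztk,sxp] -> 6 lines: mut hng ztk sxp azya vsb
Hunk 4: at line 1 remove [ztk,sxp] add [xwbd] -> 5 lines: mut hng xwbd azya vsb
Hunk 5: at line 1 remove [hng,xwbd,azya] add [opel,nvba,xwfwe] -> 5 lines: mut opel nvba xwfwe vsb
Hunk 6: at line 1 remove [nvba] add [zajrb,fzja] -> 6 lines: mut opel zajrb fzja xwfwe vsb
Final line 5: xwfwe

Answer: xwfwe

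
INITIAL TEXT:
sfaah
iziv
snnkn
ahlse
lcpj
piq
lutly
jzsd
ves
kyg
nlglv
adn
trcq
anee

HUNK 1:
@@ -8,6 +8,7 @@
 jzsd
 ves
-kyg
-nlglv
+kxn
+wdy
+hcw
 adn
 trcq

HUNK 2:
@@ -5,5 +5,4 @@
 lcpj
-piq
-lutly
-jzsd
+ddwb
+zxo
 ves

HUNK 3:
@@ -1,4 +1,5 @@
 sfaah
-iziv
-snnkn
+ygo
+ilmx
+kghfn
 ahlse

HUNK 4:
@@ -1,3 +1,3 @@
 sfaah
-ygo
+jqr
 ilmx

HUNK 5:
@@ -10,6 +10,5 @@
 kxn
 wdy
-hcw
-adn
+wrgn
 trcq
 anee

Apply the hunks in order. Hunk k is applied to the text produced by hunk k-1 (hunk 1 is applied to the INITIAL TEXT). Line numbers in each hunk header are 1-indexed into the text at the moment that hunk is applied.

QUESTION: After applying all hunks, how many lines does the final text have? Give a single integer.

Answer: 14

Derivation:
Hunk 1: at line 8 remove [kyg,nlglv] add [kxn,wdy,hcw] -> 15 lines: sfaah iziv snnkn ahlse lcpj piq lutly jzsd ves kxn wdy hcw adn trcq anee
Hunk 2: at line 5 remove [piq,lutly,jzsd] add [ddwb,zxo] -> 14 lines: sfaah iziv snnkn ahlse lcpj ddwb zxo ves kxn wdy hcw adn trcq anee
Hunk 3: at line 1 remove [iziv,snnkn] add [ygo,ilmx,kghfn] -> 15 lines: sfaah ygo ilmx kghfn ahlse lcpj ddwb zxo ves kxn wdy hcw adn trcq anee
Hunk 4: at line 1 remove [ygo] add [jqr] -> 15 lines: sfaah jqr ilmx kghfn ahlse lcpj ddwb zxo ves kxn wdy hcw adn trcq anee
Hunk 5: at line 10 remove [hcw,adn] add [wrgn] -> 14 lines: sfaah jqr ilmx kghfn ahlse lcpj ddwb zxo ves kxn wdy wrgn trcq anee
Final line count: 14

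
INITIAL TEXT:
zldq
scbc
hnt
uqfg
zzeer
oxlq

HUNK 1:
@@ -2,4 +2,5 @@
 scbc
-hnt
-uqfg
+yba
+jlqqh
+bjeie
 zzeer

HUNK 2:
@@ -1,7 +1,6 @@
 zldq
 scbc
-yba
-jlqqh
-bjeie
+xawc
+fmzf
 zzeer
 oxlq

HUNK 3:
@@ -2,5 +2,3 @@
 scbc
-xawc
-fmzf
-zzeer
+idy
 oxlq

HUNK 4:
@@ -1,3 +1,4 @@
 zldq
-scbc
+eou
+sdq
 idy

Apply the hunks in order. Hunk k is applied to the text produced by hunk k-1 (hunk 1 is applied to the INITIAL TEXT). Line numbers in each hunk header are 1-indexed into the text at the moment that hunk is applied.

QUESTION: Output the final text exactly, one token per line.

Answer: zldq
eou
sdq
idy
oxlq

Derivation:
Hunk 1: at line 2 remove [hnt,uqfg] add [yba,jlqqh,bjeie] -> 7 lines: zldq scbc yba jlqqh bjeie zzeer oxlq
Hunk 2: at line 1 remove [yba,jlqqh,bjeie] add [xawc,fmzf] -> 6 lines: zldq scbc xawc fmzf zzeer oxlq
Hunk 3: at line 2 remove [xawc,fmzf,zzeer] add [idy] -> 4 lines: zldq scbc idy oxlq
Hunk 4: at line 1 remove [scbc] add [eou,sdq] -> 5 lines: zldq eou sdq idy oxlq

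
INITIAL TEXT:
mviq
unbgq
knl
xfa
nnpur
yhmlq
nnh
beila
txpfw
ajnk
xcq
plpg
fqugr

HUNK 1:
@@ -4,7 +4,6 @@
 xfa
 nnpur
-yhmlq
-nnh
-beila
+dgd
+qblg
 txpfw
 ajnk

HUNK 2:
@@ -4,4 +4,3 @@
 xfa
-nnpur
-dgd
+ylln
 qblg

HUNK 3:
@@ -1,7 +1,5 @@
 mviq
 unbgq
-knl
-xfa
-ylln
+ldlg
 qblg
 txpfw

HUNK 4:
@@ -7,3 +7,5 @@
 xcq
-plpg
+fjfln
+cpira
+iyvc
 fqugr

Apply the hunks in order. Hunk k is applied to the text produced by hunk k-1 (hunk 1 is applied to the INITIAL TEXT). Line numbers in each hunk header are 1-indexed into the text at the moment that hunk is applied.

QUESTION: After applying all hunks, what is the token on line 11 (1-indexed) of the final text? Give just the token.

Hunk 1: at line 4 remove [yhmlq,nnh,beila] add [dgd,qblg] -> 12 lines: mviq unbgq knl xfa nnpur dgd qblg txpfw ajnk xcq plpg fqugr
Hunk 2: at line 4 remove [nnpur,dgd] add [ylln] -> 11 lines: mviq unbgq knl xfa ylln qblg txpfw ajnk xcq plpg fqugr
Hunk 3: at line 1 remove [knl,xfa,ylln] add [ldlg] -> 9 lines: mviq unbgq ldlg qblg txpfw ajnk xcq plpg fqugr
Hunk 4: at line 7 remove [plpg] add [fjfln,cpira,iyvc] -> 11 lines: mviq unbgq ldlg qblg txpfw ajnk xcq fjfln cpira iyvc fqugr
Final line 11: fqugr

Answer: fqugr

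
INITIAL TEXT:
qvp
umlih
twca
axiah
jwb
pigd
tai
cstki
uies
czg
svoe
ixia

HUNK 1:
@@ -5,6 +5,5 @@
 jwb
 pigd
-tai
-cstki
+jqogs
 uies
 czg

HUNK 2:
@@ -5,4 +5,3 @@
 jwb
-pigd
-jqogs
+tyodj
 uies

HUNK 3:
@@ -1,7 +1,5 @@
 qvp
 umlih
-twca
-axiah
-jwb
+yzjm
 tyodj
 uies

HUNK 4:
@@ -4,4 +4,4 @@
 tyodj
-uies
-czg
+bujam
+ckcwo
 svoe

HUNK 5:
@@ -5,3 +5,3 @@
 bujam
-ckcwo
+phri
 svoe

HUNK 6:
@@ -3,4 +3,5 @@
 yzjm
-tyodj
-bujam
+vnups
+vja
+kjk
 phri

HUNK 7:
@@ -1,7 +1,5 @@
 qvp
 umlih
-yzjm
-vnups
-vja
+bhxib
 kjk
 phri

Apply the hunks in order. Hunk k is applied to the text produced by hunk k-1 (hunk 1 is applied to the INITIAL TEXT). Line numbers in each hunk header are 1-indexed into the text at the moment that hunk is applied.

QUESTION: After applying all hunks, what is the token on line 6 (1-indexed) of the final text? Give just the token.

Answer: svoe

Derivation:
Hunk 1: at line 5 remove [tai,cstki] add [jqogs] -> 11 lines: qvp umlih twca axiah jwb pigd jqogs uies czg svoe ixia
Hunk 2: at line 5 remove [pigd,jqogs] add [tyodj] -> 10 lines: qvp umlih twca axiah jwb tyodj uies czg svoe ixia
Hunk 3: at line 1 remove [twca,axiah,jwb] add [yzjm] -> 8 lines: qvp umlih yzjm tyodj uies czg svoe ixia
Hunk 4: at line 4 remove [uies,czg] add [bujam,ckcwo] -> 8 lines: qvp umlih yzjm tyodj bujam ckcwo svoe ixia
Hunk 5: at line 5 remove [ckcwo] add [phri] -> 8 lines: qvp umlih yzjm tyodj bujam phri svoe ixia
Hunk 6: at line 3 remove [tyodj,bujam] add [vnups,vja,kjk] -> 9 lines: qvp umlih yzjm vnups vja kjk phri svoe ixia
Hunk 7: at line 1 remove [yzjm,vnups,vja] add [bhxib] -> 7 lines: qvp umlih bhxib kjk phri svoe ixia
Final line 6: svoe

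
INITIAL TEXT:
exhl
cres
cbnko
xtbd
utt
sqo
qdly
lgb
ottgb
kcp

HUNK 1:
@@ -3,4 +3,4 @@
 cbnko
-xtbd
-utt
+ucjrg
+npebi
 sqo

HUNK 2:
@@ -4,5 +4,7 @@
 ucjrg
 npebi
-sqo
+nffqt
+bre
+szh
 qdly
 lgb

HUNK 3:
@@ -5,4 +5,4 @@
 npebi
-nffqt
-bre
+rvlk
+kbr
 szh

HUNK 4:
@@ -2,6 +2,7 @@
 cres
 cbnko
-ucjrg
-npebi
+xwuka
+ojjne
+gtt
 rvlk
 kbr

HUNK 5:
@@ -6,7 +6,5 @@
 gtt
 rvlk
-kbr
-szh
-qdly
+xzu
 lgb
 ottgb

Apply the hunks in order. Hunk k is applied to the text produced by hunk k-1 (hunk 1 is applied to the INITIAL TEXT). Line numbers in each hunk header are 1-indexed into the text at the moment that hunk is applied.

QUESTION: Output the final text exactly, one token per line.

Hunk 1: at line 3 remove [xtbd,utt] add [ucjrg,npebi] -> 10 lines: exhl cres cbnko ucjrg npebi sqo qdly lgb ottgb kcp
Hunk 2: at line 4 remove [sqo] add [nffqt,bre,szh] -> 12 lines: exhl cres cbnko ucjrg npebi nffqt bre szh qdly lgb ottgb kcp
Hunk 3: at line 5 remove [nffqt,bre] add [rvlk,kbr] -> 12 lines: exhl cres cbnko ucjrg npebi rvlk kbr szh qdly lgb ottgb kcp
Hunk 4: at line 2 remove [ucjrg,npebi] add [xwuka,ojjne,gtt] -> 13 lines: exhl cres cbnko xwuka ojjne gtt rvlk kbr szh qdly lgb ottgb kcp
Hunk 5: at line 6 remove [kbr,szh,qdly] add [xzu] -> 11 lines: exhl cres cbnko xwuka ojjne gtt rvlk xzu lgb ottgb kcp

Answer: exhl
cres
cbnko
xwuka
ojjne
gtt
rvlk
xzu
lgb
ottgb
kcp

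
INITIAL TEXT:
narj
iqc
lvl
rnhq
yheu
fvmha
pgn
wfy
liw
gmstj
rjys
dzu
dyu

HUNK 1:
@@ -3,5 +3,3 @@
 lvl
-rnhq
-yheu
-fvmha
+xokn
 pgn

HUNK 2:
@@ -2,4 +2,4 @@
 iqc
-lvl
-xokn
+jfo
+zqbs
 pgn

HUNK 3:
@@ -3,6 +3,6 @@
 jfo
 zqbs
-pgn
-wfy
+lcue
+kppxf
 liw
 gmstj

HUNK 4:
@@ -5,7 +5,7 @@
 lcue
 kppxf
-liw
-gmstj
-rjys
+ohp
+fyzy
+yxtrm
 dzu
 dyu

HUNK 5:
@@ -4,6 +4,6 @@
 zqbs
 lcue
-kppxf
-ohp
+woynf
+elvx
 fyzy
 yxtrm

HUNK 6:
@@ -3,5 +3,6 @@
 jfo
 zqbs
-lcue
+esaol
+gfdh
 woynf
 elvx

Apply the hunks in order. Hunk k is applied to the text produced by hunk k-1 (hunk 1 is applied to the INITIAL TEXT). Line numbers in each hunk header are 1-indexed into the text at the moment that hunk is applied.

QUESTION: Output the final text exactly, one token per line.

Hunk 1: at line 3 remove [rnhq,yheu,fvmha] add [xokn] -> 11 lines: narj iqc lvl xokn pgn wfy liw gmstj rjys dzu dyu
Hunk 2: at line 2 remove [lvl,xokn] add [jfo,zqbs] -> 11 lines: narj iqc jfo zqbs pgn wfy liw gmstj rjys dzu dyu
Hunk 3: at line 3 remove [pgn,wfy] add [lcue,kppxf] -> 11 lines: narj iqc jfo zqbs lcue kppxf liw gmstj rjys dzu dyu
Hunk 4: at line 5 remove [liw,gmstj,rjys] add [ohp,fyzy,yxtrm] -> 11 lines: narj iqc jfo zqbs lcue kppxf ohp fyzy yxtrm dzu dyu
Hunk 5: at line 4 remove [kppxf,ohp] add [woynf,elvx] -> 11 lines: narj iqc jfo zqbs lcue woynf elvx fyzy yxtrm dzu dyu
Hunk 6: at line 3 remove [lcue] add [esaol,gfdh] -> 12 lines: narj iqc jfo zqbs esaol gfdh woynf elvx fyzy yxtrm dzu dyu

Answer: narj
iqc
jfo
zqbs
esaol
gfdh
woynf
elvx
fyzy
yxtrm
dzu
dyu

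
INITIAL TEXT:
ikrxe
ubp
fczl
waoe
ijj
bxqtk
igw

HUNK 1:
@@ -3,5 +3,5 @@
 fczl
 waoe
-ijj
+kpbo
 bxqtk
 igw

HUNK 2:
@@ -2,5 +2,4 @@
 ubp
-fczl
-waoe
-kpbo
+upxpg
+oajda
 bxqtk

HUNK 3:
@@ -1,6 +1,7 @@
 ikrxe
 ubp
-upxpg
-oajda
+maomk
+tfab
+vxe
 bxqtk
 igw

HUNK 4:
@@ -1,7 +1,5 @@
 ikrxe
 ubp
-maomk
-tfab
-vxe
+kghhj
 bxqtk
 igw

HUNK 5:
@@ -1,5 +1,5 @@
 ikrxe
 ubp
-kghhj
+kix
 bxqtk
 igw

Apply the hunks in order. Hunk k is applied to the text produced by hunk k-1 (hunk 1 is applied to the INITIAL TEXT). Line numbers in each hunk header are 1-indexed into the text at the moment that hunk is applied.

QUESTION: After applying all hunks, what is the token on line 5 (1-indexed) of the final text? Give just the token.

Answer: igw

Derivation:
Hunk 1: at line 3 remove [ijj] add [kpbo] -> 7 lines: ikrxe ubp fczl waoe kpbo bxqtk igw
Hunk 2: at line 2 remove [fczl,waoe,kpbo] add [upxpg,oajda] -> 6 lines: ikrxe ubp upxpg oajda bxqtk igw
Hunk 3: at line 1 remove [upxpg,oajda] add [maomk,tfab,vxe] -> 7 lines: ikrxe ubp maomk tfab vxe bxqtk igw
Hunk 4: at line 1 remove [maomk,tfab,vxe] add [kghhj] -> 5 lines: ikrxe ubp kghhj bxqtk igw
Hunk 5: at line 1 remove [kghhj] add [kix] -> 5 lines: ikrxe ubp kix bxqtk igw
Final line 5: igw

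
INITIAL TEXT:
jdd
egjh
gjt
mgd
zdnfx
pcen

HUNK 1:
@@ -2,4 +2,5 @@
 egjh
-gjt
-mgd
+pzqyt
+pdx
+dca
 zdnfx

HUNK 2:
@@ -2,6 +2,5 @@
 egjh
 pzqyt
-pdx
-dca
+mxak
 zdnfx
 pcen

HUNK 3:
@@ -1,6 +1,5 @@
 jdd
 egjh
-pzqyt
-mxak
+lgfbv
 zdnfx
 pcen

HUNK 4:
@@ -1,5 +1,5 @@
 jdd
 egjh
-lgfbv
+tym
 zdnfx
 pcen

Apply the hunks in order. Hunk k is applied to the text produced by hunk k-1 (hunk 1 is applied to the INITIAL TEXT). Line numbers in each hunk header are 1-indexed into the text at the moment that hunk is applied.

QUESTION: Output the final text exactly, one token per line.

Answer: jdd
egjh
tym
zdnfx
pcen

Derivation:
Hunk 1: at line 2 remove [gjt,mgd] add [pzqyt,pdx,dca] -> 7 lines: jdd egjh pzqyt pdx dca zdnfx pcen
Hunk 2: at line 2 remove [pdx,dca] add [mxak] -> 6 lines: jdd egjh pzqyt mxak zdnfx pcen
Hunk 3: at line 1 remove [pzqyt,mxak] add [lgfbv] -> 5 lines: jdd egjh lgfbv zdnfx pcen
Hunk 4: at line 1 remove [lgfbv] add [tym] -> 5 lines: jdd egjh tym zdnfx pcen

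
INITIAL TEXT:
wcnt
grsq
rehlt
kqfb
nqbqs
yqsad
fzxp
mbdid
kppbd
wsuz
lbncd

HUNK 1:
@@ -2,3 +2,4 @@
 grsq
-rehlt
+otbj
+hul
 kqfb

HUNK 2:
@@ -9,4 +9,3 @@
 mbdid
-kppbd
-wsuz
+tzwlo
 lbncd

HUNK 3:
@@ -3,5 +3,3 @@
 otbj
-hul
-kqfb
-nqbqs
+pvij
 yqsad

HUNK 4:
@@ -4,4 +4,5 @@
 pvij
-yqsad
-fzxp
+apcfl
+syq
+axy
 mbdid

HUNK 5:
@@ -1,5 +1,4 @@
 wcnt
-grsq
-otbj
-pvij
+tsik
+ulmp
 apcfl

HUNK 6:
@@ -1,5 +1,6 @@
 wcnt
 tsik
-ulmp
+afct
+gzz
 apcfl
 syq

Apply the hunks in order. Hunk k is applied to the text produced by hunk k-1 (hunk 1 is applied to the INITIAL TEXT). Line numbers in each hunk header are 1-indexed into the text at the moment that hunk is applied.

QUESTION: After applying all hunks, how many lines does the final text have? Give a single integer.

Hunk 1: at line 2 remove [rehlt] add [otbj,hul] -> 12 lines: wcnt grsq otbj hul kqfb nqbqs yqsad fzxp mbdid kppbd wsuz lbncd
Hunk 2: at line 9 remove [kppbd,wsuz] add [tzwlo] -> 11 lines: wcnt grsq otbj hul kqfb nqbqs yqsad fzxp mbdid tzwlo lbncd
Hunk 3: at line 3 remove [hul,kqfb,nqbqs] add [pvij] -> 9 lines: wcnt grsq otbj pvij yqsad fzxp mbdid tzwlo lbncd
Hunk 4: at line 4 remove [yqsad,fzxp] add [apcfl,syq,axy] -> 10 lines: wcnt grsq otbj pvij apcfl syq axy mbdid tzwlo lbncd
Hunk 5: at line 1 remove [grsq,otbj,pvij] add [tsik,ulmp] -> 9 lines: wcnt tsik ulmp apcfl syq axy mbdid tzwlo lbncd
Hunk 6: at line 1 remove [ulmp] add [afct,gzz] -> 10 lines: wcnt tsik afct gzz apcfl syq axy mbdid tzwlo lbncd
Final line count: 10

Answer: 10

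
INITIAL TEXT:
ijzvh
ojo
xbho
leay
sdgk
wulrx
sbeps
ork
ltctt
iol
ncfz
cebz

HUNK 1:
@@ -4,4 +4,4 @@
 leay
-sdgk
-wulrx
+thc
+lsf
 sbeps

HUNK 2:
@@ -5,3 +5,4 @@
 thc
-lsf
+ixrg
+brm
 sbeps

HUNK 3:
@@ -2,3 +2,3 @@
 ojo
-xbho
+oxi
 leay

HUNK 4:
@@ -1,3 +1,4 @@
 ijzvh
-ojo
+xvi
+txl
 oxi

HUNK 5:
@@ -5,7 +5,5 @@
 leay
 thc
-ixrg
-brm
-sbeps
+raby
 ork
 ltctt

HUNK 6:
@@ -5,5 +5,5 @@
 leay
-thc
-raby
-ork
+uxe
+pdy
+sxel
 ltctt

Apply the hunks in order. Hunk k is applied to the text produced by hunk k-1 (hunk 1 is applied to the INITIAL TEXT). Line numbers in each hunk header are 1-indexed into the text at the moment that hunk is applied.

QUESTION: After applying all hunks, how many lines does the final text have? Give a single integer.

Answer: 12

Derivation:
Hunk 1: at line 4 remove [sdgk,wulrx] add [thc,lsf] -> 12 lines: ijzvh ojo xbho leay thc lsf sbeps ork ltctt iol ncfz cebz
Hunk 2: at line 5 remove [lsf] add [ixrg,brm] -> 13 lines: ijzvh ojo xbho leay thc ixrg brm sbeps ork ltctt iol ncfz cebz
Hunk 3: at line 2 remove [xbho] add [oxi] -> 13 lines: ijzvh ojo oxi leay thc ixrg brm sbeps ork ltctt iol ncfz cebz
Hunk 4: at line 1 remove [ojo] add [xvi,txl] -> 14 lines: ijzvh xvi txl oxi leay thc ixrg brm sbeps ork ltctt iol ncfz cebz
Hunk 5: at line 5 remove [ixrg,brm,sbeps] add [raby] -> 12 lines: ijzvh xvi txl oxi leay thc raby ork ltctt iol ncfz cebz
Hunk 6: at line 5 remove [thc,raby,ork] add [uxe,pdy,sxel] -> 12 lines: ijzvh xvi txl oxi leay uxe pdy sxel ltctt iol ncfz cebz
Final line count: 12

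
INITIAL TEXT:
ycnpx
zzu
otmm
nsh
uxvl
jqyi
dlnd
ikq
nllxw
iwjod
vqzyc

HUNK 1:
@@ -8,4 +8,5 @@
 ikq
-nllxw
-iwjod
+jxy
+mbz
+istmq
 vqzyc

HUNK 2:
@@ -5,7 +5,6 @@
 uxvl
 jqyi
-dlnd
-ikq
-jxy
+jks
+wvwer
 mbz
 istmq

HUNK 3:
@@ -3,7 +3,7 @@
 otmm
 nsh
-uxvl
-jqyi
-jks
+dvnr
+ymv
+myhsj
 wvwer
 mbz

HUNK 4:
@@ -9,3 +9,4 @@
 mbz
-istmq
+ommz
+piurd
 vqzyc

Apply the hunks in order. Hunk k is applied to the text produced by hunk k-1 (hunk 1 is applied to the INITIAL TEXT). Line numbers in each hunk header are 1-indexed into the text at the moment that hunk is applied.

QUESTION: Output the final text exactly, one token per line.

Answer: ycnpx
zzu
otmm
nsh
dvnr
ymv
myhsj
wvwer
mbz
ommz
piurd
vqzyc

Derivation:
Hunk 1: at line 8 remove [nllxw,iwjod] add [jxy,mbz,istmq] -> 12 lines: ycnpx zzu otmm nsh uxvl jqyi dlnd ikq jxy mbz istmq vqzyc
Hunk 2: at line 5 remove [dlnd,ikq,jxy] add [jks,wvwer] -> 11 lines: ycnpx zzu otmm nsh uxvl jqyi jks wvwer mbz istmq vqzyc
Hunk 3: at line 3 remove [uxvl,jqyi,jks] add [dvnr,ymv,myhsj] -> 11 lines: ycnpx zzu otmm nsh dvnr ymv myhsj wvwer mbz istmq vqzyc
Hunk 4: at line 9 remove [istmq] add [ommz,piurd] -> 12 lines: ycnpx zzu otmm nsh dvnr ymv myhsj wvwer mbz ommz piurd vqzyc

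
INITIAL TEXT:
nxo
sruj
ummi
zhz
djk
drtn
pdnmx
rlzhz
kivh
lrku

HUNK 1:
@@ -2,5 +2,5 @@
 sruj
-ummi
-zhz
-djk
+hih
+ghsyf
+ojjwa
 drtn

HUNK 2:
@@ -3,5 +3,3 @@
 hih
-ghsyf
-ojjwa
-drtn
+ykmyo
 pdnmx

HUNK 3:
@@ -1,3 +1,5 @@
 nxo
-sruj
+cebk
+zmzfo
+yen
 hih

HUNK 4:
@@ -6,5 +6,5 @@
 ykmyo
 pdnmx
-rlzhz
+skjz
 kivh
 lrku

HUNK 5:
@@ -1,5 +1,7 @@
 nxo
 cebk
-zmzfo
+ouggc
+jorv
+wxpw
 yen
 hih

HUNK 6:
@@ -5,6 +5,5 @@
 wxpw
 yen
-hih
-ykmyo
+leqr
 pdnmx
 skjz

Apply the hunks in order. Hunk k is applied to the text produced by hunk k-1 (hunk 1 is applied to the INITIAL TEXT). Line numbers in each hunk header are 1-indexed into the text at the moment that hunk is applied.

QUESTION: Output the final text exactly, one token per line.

Hunk 1: at line 2 remove [ummi,zhz,djk] add [hih,ghsyf,ojjwa] -> 10 lines: nxo sruj hih ghsyf ojjwa drtn pdnmx rlzhz kivh lrku
Hunk 2: at line 3 remove [ghsyf,ojjwa,drtn] add [ykmyo] -> 8 lines: nxo sruj hih ykmyo pdnmx rlzhz kivh lrku
Hunk 3: at line 1 remove [sruj] add [cebk,zmzfo,yen] -> 10 lines: nxo cebk zmzfo yen hih ykmyo pdnmx rlzhz kivh lrku
Hunk 4: at line 6 remove [rlzhz] add [skjz] -> 10 lines: nxo cebk zmzfo yen hih ykmyo pdnmx skjz kivh lrku
Hunk 5: at line 1 remove [zmzfo] add [ouggc,jorv,wxpw] -> 12 lines: nxo cebk ouggc jorv wxpw yen hih ykmyo pdnmx skjz kivh lrku
Hunk 6: at line 5 remove [hih,ykmyo] add [leqr] -> 11 lines: nxo cebk ouggc jorv wxpw yen leqr pdnmx skjz kivh lrku

Answer: nxo
cebk
ouggc
jorv
wxpw
yen
leqr
pdnmx
skjz
kivh
lrku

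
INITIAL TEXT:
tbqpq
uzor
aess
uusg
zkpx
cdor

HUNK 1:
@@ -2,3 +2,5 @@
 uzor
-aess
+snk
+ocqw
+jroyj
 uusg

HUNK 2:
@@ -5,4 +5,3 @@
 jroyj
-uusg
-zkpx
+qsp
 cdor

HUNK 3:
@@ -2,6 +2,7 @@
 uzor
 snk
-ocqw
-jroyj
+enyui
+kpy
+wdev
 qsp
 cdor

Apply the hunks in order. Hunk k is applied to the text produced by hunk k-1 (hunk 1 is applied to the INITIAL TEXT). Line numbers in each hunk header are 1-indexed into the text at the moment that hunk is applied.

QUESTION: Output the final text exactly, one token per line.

Hunk 1: at line 2 remove [aess] add [snk,ocqw,jroyj] -> 8 lines: tbqpq uzor snk ocqw jroyj uusg zkpx cdor
Hunk 2: at line 5 remove [uusg,zkpx] add [qsp] -> 7 lines: tbqpq uzor snk ocqw jroyj qsp cdor
Hunk 3: at line 2 remove [ocqw,jroyj] add [enyui,kpy,wdev] -> 8 lines: tbqpq uzor snk enyui kpy wdev qsp cdor

Answer: tbqpq
uzor
snk
enyui
kpy
wdev
qsp
cdor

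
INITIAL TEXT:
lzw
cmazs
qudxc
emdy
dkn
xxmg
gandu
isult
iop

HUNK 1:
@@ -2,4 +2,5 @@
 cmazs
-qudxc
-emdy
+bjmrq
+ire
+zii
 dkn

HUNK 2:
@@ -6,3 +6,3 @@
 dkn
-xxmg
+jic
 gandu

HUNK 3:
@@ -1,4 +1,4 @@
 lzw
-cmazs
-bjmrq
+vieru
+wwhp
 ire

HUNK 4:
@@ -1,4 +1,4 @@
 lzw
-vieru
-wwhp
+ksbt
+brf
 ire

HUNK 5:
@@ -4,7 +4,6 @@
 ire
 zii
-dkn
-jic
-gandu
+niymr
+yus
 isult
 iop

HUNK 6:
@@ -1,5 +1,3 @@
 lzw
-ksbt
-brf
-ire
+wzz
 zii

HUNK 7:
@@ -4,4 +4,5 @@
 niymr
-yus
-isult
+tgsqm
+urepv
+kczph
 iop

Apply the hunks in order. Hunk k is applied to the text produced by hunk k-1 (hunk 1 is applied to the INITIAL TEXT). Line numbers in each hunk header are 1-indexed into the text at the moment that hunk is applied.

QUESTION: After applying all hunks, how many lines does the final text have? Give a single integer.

Answer: 8

Derivation:
Hunk 1: at line 2 remove [qudxc,emdy] add [bjmrq,ire,zii] -> 10 lines: lzw cmazs bjmrq ire zii dkn xxmg gandu isult iop
Hunk 2: at line 6 remove [xxmg] add [jic] -> 10 lines: lzw cmazs bjmrq ire zii dkn jic gandu isult iop
Hunk 3: at line 1 remove [cmazs,bjmrq] add [vieru,wwhp] -> 10 lines: lzw vieru wwhp ire zii dkn jic gandu isult iop
Hunk 4: at line 1 remove [vieru,wwhp] add [ksbt,brf] -> 10 lines: lzw ksbt brf ire zii dkn jic gandu isult iop
Hunk 5: at line 4 remove [dkn,jic,gandu] add [niymr,yus] -> 9 lines: lzw ksbt brf ire zii niymr yus isult iop
Hunk 6: at line 1 remove [ksbt,brf,ire] add [wzz] -> 7 lines: lzw wzz zii niymr yus isult iop
Hunk 7: at line 4 remove [yus,isult] add [tgsqm,urepv,kczph] -> 8 lines: lzw wzz zii niymr tgsqm urepv kczph iop
Final line count: 8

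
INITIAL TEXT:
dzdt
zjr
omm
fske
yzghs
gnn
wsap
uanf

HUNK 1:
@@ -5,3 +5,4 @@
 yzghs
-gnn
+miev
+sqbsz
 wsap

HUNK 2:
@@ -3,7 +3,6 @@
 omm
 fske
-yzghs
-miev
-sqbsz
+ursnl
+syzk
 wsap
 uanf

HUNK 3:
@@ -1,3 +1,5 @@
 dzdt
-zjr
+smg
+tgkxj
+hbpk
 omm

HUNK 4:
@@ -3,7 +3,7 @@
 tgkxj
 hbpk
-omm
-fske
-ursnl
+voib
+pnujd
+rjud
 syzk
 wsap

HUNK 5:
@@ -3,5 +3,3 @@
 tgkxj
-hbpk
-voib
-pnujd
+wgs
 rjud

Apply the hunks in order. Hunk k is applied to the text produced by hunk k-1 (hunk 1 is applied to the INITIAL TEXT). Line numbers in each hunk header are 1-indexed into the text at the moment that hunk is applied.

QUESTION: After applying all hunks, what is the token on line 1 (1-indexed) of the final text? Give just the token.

Answer: dzdt

Derivation:
Hunk 1: at line 5 remove [gnn] add [miev,sqbsz] -> 9 lines: dzdt zjr omm fske yzghs miev sqbsz wsap uanf
Hunk 2: at line 3 remove [yzghs,miev,sqbsz] add [ursnl,syzk] -> 8 lines: dzdt zjr omm fske ursnl syzk wsap uanf
Hunk 3: at line 1 remove [zjr] add [smg,tgkxj,hbpk] -> 10 lines: dzdt smg tgkxj hbpk omm fske ursnl syzk wsap uanf
Hunk 4: at line 3 remove [omm,fske,ursnl] add [voib,pnujd,rjud] -> 10 lines: dzdt smg tgkxj hbpk voib pnujd rjud syzk wsap uanf
Hunk 5: at line 3 remove [hbpk,voib,pnujd] add [wgs] -> 8 lines: dzdt smg tgkxj wgs rjud syzk wsap uanf
Final line 1: dzdt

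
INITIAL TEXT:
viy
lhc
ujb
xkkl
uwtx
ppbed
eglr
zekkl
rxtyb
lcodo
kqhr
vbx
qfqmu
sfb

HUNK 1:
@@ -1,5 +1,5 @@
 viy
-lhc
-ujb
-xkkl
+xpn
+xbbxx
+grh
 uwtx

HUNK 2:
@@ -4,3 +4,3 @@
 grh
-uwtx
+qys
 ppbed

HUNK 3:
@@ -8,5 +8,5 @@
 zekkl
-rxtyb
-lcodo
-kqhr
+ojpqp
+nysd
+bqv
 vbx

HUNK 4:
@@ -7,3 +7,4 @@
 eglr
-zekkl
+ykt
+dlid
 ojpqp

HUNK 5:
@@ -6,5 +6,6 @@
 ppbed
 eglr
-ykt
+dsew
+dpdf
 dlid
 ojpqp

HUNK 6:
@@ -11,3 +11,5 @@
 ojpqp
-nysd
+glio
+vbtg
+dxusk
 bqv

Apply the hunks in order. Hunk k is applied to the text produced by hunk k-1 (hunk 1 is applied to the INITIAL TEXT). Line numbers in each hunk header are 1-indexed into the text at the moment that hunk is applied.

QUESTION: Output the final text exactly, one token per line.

Hunk 1: at line 1 remove [lhc,ujb,xkkl] add [xpn,xbbxx,grh] -> 14 lines: viy xpn xbbxx grh uwtx ppbed eglr zekkl rxtyb lcodo kqhr vbx qfqmu sfb
Hunk 2: at line 4 remove [uwtx] add [qys] -> 14 lines: viy xpn xbbxx grh qys ppbed eglr zekkl rxtyb lcodo kqhr vbx qfqmu sfb
Hunk 3: at line 8 remove [rxtyb,lcodo,kqhr] add [ojpqp,nysd,bqv] -> 14 lines: viy xpn xbbxx grh qys ppbed eglr zekkl ojpqp nysd bqv vbx qfqmu sfb
Hunk 4: at line 7 remove [zekkl] add [ykt,dlid] -> 15 lines: viy xpn xbbxx grh qys ppbed eglr ykt dlid ojpqp nysd bqv vbx qfqmu sfb
Hunk 5: at line 6 remove [ykt] add [dsew,dpdf] -> 16 lines: viy xpn xbbxx grh qys ppbed eglr dsew dpdf dlid ojpqp nysd bqv vbx qfqmu sfb
Hunk 6: at line 11 remove [nysd] add [glio,vbtg,dxusk] -> 18 lines: viy xpn xbbxx grh qys ppbed eglr dsew dpdf dlid ojpqp glio vbtg dxusk bqv vbx qfqmu sfb

Answer: viy
xpn
xbbxx
grh
qys
ppbed
eglr
dsew
dpdf
dlid
ojpqp
glio
vbtg
dxusk
bqv
vbx
qfqmu
sfb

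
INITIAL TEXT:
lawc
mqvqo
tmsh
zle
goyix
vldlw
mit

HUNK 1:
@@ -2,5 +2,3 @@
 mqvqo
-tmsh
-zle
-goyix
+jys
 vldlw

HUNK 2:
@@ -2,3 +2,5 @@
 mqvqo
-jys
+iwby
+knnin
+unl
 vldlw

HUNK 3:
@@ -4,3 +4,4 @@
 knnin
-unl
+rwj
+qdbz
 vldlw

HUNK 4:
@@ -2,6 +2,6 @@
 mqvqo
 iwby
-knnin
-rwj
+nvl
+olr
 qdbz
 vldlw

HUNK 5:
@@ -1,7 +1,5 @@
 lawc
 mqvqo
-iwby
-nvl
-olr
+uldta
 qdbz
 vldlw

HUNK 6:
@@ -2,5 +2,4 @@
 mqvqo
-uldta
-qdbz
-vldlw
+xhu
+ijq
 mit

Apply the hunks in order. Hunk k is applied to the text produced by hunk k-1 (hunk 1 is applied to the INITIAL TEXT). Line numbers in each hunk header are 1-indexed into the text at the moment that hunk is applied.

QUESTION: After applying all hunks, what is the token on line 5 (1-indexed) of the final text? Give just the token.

Hunk 1: at line 2 remove [tmsh,zle,goyix] add [jys] -> 5 lines: lawc mqvqo jys vldlw mit
Hunk 2: at line 2 remove [jys] add [iwby,knnin,unl] -> 7 lines: lawc mqvqo iwby knnin unl vldlw mit
Hunk 3: at line 4 remove [unl] add [rwj,qdbz] -> 8 lines: lawc mqvqo iwby knnin rwj qdbz vldlw mit
Hunk 4: at line 2 remove [knnin,rwj] add [nvl,olr] -> 8 lines: lawc mqvqo iwby nvl olr qdbz vldlw mit
Hunk 5: at line 1 remove [iwby,nvl,olr] add [uldta] -> 6 lines: lawc mqvqo uldta qdbz vldlw mit
Hunk 6: at line 2 remove [uldta,qdbz,vldlw] add [xhu,ijq] -> 5 lines: lawc mqvqo xhu ijq mit
Final line 5: mit

Answer: mit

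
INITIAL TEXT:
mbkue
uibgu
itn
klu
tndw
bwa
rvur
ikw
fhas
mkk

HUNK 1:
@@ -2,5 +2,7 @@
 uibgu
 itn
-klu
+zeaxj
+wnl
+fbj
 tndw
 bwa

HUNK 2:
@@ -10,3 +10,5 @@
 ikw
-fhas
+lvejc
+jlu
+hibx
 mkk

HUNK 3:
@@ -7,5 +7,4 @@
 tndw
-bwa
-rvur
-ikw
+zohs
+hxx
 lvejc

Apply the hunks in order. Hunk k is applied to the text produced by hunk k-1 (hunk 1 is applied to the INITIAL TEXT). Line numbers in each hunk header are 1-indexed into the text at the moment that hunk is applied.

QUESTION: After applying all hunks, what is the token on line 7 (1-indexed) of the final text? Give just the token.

Answer: tndw

Derivation:
Hunk 1: at line 2 remove [klu] add [zeaxj,wnl,fbj] -> 12 lines: mbkue uibgu itn zeaxj wnl fbj tndw bwa rvur ikw fhas mkk
Hunk 2: at line 10 remove [fhas] add [lvejc,jlu,hibx] -> 14 lines: mbkue uibgu itn zeaxj wnl fbj tndw bwa rvur ikw lvejc jlu hibx mkk
Hunk 3: at line 7 remove [bwa,rvur,ikw] add [zohs,hxx] -> 13 lines: mbkue uibgu itn zeaxj wnl fbj tndw zohs hxx lvejc jlu hibx mkk
Final line 7: tndw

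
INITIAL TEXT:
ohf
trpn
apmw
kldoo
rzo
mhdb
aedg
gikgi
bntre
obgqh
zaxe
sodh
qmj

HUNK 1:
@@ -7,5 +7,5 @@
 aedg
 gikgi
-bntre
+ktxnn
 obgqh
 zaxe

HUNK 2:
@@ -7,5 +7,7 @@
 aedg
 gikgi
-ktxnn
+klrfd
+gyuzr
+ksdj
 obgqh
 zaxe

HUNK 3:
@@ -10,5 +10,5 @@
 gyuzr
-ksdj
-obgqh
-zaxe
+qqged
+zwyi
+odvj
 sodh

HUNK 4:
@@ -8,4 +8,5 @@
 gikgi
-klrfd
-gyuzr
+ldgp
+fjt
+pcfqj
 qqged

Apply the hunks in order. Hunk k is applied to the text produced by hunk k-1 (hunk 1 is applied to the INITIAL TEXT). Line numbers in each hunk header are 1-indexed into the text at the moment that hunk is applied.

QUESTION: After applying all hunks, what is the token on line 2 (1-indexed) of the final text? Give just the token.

Answer: trpn

Derivation:
Hunk 1: at line 7 remove [bntre] add [ktxnn] -> 13 lines: ohf trpn apmw kldoo rzo mhdb aedg gikgi ktxnn obgqh zaxe sodh qmj
Hunk 2: at line 7 remove [ktxnn] add [klrfd,gyuzr,ksdj] -> 15 lines: ohf trpn apmw kldoo rzo mhdb aedg gikgi klrfd gyuzr ksdj obgqh zaxe sodh qmj
Hunk 3: at line 10 remove [ksdj,obgqh,zaxe] add [qqged,zwyi,odvj] -> 15 lines: ohf trpn apmw kldoo rzo mhdb aedg gikgi klrfd gyuzr qqged zwyi odvj sodh qmj
Hunk 4: at line 8 remove [klrfd,gyuzr] add [ldgp,fjt,pcfqj] -> 16 lines: ohf trpn apmw kldoo rzo mhdb aedg gikgi ldgp fjt pcfqj qqged zwyi odvj sodh qmj
Final line 2: trpn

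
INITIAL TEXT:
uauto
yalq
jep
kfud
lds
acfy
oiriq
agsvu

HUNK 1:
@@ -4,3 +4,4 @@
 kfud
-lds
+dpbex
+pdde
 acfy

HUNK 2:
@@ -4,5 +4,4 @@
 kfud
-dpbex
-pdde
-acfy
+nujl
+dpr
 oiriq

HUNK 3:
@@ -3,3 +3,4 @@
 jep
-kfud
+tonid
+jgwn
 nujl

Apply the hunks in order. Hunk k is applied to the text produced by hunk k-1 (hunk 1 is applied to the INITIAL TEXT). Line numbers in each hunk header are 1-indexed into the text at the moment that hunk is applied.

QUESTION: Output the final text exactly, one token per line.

Answer: uauto
yalq
jep
tonid
jgwn
nujl
dpr
oiriq
agsvu

Derivation:
Hunk 1: at line 4 remove [lds] add [dpbex,pdde] -> 9 lines: uauto yalq jep kfud dpbex pdde acfy oiriq agsvu
Hunk 2: at line 4 remove [dpbex,pdde,acfy] add [nujl,dpr] -> 8 lines: uauto yalq jep kfud nujl dpr oiriq agsvu
Hunk 3: at line 3 remove [kfud] add [tonid,jgwn] -> 9 lines: uauto yalq jep tonid jgwn nujl dpr oiriq agsvu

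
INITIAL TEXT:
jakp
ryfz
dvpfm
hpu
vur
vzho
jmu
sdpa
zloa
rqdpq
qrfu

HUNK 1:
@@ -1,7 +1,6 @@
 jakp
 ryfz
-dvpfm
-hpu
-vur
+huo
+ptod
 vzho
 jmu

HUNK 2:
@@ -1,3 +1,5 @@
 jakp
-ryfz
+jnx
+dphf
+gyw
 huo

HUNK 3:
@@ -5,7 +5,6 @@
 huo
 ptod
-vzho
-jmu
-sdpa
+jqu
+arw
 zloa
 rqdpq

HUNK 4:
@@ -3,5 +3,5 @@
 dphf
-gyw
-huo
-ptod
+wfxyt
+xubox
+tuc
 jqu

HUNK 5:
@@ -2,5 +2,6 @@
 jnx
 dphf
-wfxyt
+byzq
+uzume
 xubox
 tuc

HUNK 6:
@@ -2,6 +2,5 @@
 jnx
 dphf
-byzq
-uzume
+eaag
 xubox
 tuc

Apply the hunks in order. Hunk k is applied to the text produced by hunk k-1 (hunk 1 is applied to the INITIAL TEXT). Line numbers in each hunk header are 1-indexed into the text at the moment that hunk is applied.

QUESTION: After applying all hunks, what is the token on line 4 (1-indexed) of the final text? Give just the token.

Answer: eaag

Derivation:
Hunk 1: at line 1 remove [dvpfm,hpu,vur] add [huo,ptod] -> 10 lines: jakp ryfz huo ptod vzho jmu sdpa zloa rqdpq qrfu
Hunk 2: at line 1 remove [ryfz] add [jnx,dphf,gyw] -> 12 lines: jakp jnx dphf gyw huo ptod vzho jmu sdpa zloa rqdpq qrfu
Hunk 3: at line 5 remove [vzho,jmu,sdpa] add [jqu,arw] -> 11 lines: jakp jnx dphf gyw huo ptod jqu arw zloa rqdpq qrfu
Hunk 4: at line 3 remove [gyw,huo,ptod] add [wfxyt,xubox,tuc] -> 11 lines: jakp jnx dphf wfxyt xubox tuc jqu arw zloa rqdpq qrfu
Hunk 5: at line 2 remove [wfxyt] add [byzq,uzume] -> 12 lines: jakp jnx dphf byzq uzume xubox tuc jqu arw zloa rqdpq qrfu
Hunk 6: at line 2 remove [byzq,uzume] add [eaag] -> 11 lines: jakp jnx dphf eaag xubox tuc jqu arw zloa rqdpq qrfu
Final line 4: eaag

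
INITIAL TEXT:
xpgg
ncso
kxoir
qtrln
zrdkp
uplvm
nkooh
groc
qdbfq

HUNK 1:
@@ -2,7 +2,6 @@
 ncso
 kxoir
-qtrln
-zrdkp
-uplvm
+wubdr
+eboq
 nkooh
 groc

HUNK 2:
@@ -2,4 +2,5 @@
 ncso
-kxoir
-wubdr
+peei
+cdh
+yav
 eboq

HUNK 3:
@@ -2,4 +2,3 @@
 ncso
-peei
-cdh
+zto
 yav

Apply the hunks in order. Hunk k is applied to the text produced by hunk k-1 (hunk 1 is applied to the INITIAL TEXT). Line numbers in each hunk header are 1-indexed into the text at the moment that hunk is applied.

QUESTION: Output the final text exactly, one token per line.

Hunk 1: at line 2 remove [qtrln,zrdkp,uplvm] add [wubdr,eboq] -> 8 lines: xpgg ncso kxoir wubdr eboq nkooh groc qdbfq
Hunk 2: at line 2 remove [kxoir,wubdr] add [peei,cdh,yav] -> 9 lines: xpgg ncso peei cdh yav eboq nkooh groc qdbfq
Hunk 3: at line 2 remove [peei,cdh] add [zto] -> 8 lines: xpgg ncso zto yav eboq nkooh groc qdbfq

Answer: xpgg
ncso
zto
yav
eboq
nkooh
groc
qdbfq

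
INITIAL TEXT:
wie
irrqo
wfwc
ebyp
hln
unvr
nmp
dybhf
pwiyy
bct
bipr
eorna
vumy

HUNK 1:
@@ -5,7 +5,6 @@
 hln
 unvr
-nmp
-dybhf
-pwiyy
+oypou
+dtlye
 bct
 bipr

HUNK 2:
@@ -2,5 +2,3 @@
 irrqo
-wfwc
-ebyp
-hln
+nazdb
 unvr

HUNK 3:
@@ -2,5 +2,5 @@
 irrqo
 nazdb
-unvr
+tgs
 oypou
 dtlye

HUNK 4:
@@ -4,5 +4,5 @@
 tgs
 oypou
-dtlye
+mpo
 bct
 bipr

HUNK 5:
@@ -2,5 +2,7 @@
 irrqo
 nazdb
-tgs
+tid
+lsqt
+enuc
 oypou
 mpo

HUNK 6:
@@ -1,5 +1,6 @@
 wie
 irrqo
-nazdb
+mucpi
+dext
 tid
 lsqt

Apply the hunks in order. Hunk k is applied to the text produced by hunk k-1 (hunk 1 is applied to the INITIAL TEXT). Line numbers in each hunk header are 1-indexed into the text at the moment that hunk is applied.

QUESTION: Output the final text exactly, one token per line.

Answer: wie
irrqo
mucpi
dext
tid
lsqt
enuc
oypou
mpo
bct
bipr
eorna
vumy

Derivation:
Hunk 1: at line 5 remove [nmp,dybhf,pwiyy] add [oypou,dtlye] -> 12 lines: wie irrqo wfwc ebyp hln unvr oypou dtlye bct bipr eorna vumy
Hunk 2: at line 2 remove [wfwc,ebyp,hln] add [nazdb] -> 10 lines: wie irrqo nazdb unvr oypou dtlye bct bipr eorna vumy
Hunk 3: at line 2 remove [unvr] add [tgs] -> 10 lines: wie irrqo nazdb tgs oypou dtlye bct bipr eorna vumy
Hunk 4: at line 4 remove [dtlye] add [mpo] -> 10 lines: wie irrqo nazdb tgs oypou mpo bct bipr eorna vumy
Hunk 5: at line 2 remove [tgs] add [tid,lsqt,enuc] -> 12 lines: wie irrqo nazdb tid lsqt enuc oypou mpo bct bipr eorna vumy
Hunk 6: at line 1 remove [nazdb] add [mucpi,dext] -> 13 lines: wie irrqo mucpi dext tid lsqt enuc oypou mpo bct bipr eorna vumy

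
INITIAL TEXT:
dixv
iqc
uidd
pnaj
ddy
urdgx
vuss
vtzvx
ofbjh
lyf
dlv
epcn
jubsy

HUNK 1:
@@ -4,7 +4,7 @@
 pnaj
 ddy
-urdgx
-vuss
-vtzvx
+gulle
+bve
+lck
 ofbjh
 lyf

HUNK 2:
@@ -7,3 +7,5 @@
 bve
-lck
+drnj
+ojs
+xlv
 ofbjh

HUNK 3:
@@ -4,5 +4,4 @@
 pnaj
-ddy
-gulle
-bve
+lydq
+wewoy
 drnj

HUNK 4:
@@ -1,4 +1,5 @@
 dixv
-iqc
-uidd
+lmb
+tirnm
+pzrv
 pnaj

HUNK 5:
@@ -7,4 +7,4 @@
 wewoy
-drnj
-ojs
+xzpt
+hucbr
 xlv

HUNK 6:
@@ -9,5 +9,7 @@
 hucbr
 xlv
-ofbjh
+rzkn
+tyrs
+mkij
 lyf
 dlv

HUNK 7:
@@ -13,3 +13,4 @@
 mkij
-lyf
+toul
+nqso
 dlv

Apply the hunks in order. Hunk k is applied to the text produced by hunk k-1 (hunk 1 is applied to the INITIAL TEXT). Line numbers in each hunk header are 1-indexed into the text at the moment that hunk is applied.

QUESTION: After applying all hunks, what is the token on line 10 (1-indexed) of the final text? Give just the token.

Answer: xlv

Derivation:
Hunk 1: at line 4 remove [urdgx,vuss,vtzvx] add [gulle,bve,lck] -> 13 lines: dixv iqc uidd pnaj ddy gulle bve lck ofbjh lyf dlv epcn jubsy
Hunk 2: at line 7 remove [lck] add [drnj,ojs,xlv] -> 15 lines: dixv iqc uidd pnaj ddy gulle bve drnj ojs xlv ofbjh lyf dlv epcn jubsy
Hunk 3: at line 4 remove [ddy,gulle,bve] add [lydq,wewoy] -> 14 lines: dixv iqc uidd pnaj lydq wewoy drnj ojs xlv ofbjh lyf dlv epcn jubsy
Hunk 4: at line 1 remove [iqc,uidd] add [lmb,tirnm,pzrv] -> 15 lines: dixv lmb tirnm pzrv pnaj lydq wewoy drnj ojs xlv ofbjh lyf dlv epcn jubsy
Hunk 5: at line 7 remove [drnj,ojs] add [xzpt,hucbr] -> 15 lines: dixv lmb tirnm pzrv pnaj lydq wewoy xzpt hucbr xlv ofbjh lyf dlv epcn jubsy
Hunk 6: at line 9 remove [ofbjh] add [rzkn,tyrs,mkij] -> 17 lines: dixv lmb tirnm pzrv pnaj lydq wewoy xzpt hucbr xlv rzkn tyrs mkij lyf dlv epcn jubsy
Hunk 7: at line 13 remove [lyf] add [toul,nqso] -> 18 lines: dixv lmb tirnm pzrv pnaj lydq wewoy xzpt hucbr xlv rzkn tyrs mkij toul nqso dlv epcn jubsy
Final line 10: xlv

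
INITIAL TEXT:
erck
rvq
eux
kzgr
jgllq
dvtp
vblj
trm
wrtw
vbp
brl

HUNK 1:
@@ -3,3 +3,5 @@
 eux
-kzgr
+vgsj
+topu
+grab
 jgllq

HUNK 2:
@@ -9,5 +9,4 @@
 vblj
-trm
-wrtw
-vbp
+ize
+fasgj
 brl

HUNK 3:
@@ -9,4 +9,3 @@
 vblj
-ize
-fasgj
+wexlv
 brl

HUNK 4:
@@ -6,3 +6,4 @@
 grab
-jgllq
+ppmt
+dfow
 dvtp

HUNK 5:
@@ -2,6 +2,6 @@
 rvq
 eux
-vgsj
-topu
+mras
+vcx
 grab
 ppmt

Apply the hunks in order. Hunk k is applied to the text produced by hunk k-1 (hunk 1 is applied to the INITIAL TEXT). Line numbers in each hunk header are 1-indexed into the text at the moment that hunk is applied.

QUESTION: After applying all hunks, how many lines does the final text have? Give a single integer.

Hunk 1: at line 3 remove [kzgr] add [vgsj,topu,grab] -> 13 lines: erck rvq eux vgsj topu grab jgllq dvtp vblj trm wrtw vbp brl
Hunk 2: at line 9 remove [trm,wrtw,vbp] add [ize,fasgj] -> 12 lines: erck rvq eux vgsj topu grab jgllq dvtp vblj ize fasgj brl
Hunk 3: at line 9 remove [ize,fasgj] add [wexlv] -> 11 lines: erck rvq eux vgsj topu grab jgllq dvtp vblj wexlv brl
Hunk 4: at line 6 remove [jgllq] add [ppmt,dfow] -> 12 lines: erck rvq eux vgsj topu grab ppmt dfow dvtp vblj wexlv brl
Hunk 5: at line 2 remove [vgsj,topu] add [mras,vcx] -> 12 lines: erck rvq eux mras vcx grab ppmt dfow dvtp vblj wexlv brl
Final line count: 12

Answer: 12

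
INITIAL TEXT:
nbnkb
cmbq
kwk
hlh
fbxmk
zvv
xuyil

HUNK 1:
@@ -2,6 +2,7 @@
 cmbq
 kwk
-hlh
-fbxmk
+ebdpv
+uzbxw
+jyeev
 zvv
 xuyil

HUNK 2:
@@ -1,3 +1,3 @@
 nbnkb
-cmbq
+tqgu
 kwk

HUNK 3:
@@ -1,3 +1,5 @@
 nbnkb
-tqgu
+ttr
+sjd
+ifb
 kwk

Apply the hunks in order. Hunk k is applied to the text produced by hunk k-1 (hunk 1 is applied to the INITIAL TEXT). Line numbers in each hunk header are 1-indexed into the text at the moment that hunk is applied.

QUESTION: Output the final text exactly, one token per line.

Hunk 1: at line 2 remove [hlh,fbxmk] add [ebdpv,uzbxw,jyeev] -> 8 lines: nbnkb cmbq kwk ebdpv uzbxw jyeev zvv xuyil
Hunk 2: at line 1 remove [cmbq] add [tqgu] -> 8 lines: nbnkb tqgu kwk ebdpv uzbxw jyeev zvv xuyil
Hunk 3: at line 1 remove [tqgu] add [ttr,sjd,ifb] -> 10 lines: nbnkb ttr sjd ifb kwk ebdpv uzbxw jyeev zvv xuyil

Answer: nbnkb
ttr
sjd
ifb
kwk
ebdpv
uzbxw
jyeev
zvv
xuyil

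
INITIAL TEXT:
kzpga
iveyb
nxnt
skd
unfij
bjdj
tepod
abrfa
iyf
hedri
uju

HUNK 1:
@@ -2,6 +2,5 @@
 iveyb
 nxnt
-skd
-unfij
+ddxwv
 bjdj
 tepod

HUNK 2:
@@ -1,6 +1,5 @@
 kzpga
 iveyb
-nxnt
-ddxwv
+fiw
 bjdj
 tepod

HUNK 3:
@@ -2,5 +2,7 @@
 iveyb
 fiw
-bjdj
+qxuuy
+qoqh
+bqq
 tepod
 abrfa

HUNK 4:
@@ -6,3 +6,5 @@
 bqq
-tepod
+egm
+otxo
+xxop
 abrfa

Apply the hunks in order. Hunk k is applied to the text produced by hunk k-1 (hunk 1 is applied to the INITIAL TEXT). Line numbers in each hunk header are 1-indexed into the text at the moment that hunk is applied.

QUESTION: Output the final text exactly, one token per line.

Hunk 1: at line 2 remove [skd,unfij] add [ddxwv] -> 10 lines: kzpga iveyb nxnt ddxwv bjdj tepod abrfa iyf hedri uju
Hunk 2: at line 1 remove [nxnt,ddxwv] add [fiw] -> 9 lines: kzpga iveyb fiw bjdj tepod abrfa iyf hedri uju
Hunk 3: at line 2 remove [bjdj] add [qxuuy,qoqh,bqq] -> 11 lines: kzpga iveyb fiw qxuuy qoqh bqq tepod abrfa iyf hedri uju
Hunk 4: at line 6 remove [tepod] add [egm,otxo,xxop] -> 13 lines: kzpga iveyb fiw qxuuy qoqh bqq egm otxo xxop abrfa iyf hedri uju

Answer: kzpga
iveyb
fiw
qxuuy
qoqh
bqq
egm
otxo
xxop
abrfa
iyf
hedri
uju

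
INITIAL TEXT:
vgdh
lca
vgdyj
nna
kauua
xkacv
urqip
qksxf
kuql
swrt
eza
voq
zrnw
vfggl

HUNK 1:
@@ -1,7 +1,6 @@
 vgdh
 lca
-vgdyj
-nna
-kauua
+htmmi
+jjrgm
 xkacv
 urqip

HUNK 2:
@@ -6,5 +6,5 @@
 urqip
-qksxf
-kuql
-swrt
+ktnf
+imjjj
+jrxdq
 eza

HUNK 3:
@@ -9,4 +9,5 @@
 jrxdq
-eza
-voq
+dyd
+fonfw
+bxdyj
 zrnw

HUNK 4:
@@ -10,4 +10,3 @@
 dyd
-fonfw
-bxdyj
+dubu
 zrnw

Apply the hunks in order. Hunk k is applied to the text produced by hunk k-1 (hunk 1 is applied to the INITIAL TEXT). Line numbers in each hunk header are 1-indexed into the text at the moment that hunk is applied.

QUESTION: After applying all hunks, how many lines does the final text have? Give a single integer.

Hunk 1: at line 1 remove [vgdyj,nna,kauua] add [htmmi,jjrgm] -> 13 lines: vgdh lca htmmi jjrgm xkacv urqip qksxf kuql swrt eza voq zrnw vfggl
Hunk 2: at line 6 remove [qksxf,kuql,swrt] add [ktnf,imjjj,jrxdq] -> 13 lines: vgdh lca htmmi jjrgm xkacv urqip ktnf imjjj jrxdq eza voq zrnw vfggl
Hunk 3: at line 9 remove [eza,voq] add [dyd,fonfw,bxdyj] -> 14 lines: vgdh lca htmmi jjrgm xkacv urqip ktnf imjjj jrxdq dyd fonfw bxdyj zrnw vfggl
Hunk 4: at line 10 remove [fonfw,bxdyj] add [dubu] -> 13 lines: vgdh lca htmmi jjrgm xkacv urqip ktnf imjjj jrxdq dyd dubu zrnw vfggl
Final line count: 13

Answer: 13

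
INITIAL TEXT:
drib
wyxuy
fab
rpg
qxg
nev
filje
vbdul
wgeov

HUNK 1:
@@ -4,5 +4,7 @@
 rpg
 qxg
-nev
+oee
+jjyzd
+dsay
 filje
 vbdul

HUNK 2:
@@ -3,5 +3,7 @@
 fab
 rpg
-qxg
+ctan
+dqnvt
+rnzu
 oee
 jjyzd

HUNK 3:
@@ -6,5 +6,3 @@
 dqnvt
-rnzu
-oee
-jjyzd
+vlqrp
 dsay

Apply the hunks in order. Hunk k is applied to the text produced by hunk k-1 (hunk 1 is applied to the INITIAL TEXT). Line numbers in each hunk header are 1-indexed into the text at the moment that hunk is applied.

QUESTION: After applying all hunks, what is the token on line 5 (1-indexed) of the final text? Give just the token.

Answer: ctan

Derivation:
Hunk 1: at line 4 remove [nev] add [oee,jjyzd,dsay] -> 11 lines: drib wyxuy fab rpg qxg oee jjyzd dsay filje vbdul wgeov
Hunk 2: at line 3 remove [qxg] add [ctan,dqnvt,rnzu] -> 13 lines: drib wyxuy fab rpg ctan dqnvt rnzu oee jjyzd dsay filje vbdul wgeov
Hunk 3: at line 6 remove [rnzu,oee,jjyzd] add [vlqrp] -> 11 lines: drib wyxuy fab rpg ctan dqnvt vlqrp dsay filje vbdul wgeov
Final line 5: ctan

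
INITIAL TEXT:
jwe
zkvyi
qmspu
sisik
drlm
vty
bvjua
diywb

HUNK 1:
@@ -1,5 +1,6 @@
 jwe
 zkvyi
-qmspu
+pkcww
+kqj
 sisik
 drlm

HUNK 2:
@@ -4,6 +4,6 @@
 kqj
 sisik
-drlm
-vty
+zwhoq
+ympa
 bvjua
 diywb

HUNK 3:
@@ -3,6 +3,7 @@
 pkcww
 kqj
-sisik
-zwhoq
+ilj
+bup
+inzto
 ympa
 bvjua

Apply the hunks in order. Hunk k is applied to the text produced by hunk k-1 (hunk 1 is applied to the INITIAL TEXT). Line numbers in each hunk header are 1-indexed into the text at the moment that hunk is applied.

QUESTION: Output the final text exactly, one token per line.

Hunk 1: at line 1 remove [qmspu] add [pkcww,kqj] -> 9 lines: jwe zkvyi pkcww kqj sisik drlm vty bvjua diywb
Hunk 2: at line 4 remove [drlm,vty] add [zwhoq,ympa] -> 9 lines: jwe zkvyi pkcww kqj sisik zwhoq ympa bvjua diywb
Hunk 3: at line 3 remove [sisik,zwhoq] add [ilj,bup,inzto] -> 10 lines: jwe zkvyi pkcww kqj ilj bup inzto ympa bvjua diywb

Answer: jwe
zkvyi
pkcww
kqj
ilj
bup
inzto
ympa
bvjua
diywb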